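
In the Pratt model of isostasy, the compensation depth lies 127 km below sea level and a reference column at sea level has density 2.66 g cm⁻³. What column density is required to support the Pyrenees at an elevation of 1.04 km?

2.64 g cm⁻³

Pratt balance: ρ_ref D = ρ (D + h).
ρ = ρ_ref D/(D + h) = 2.66 × 127 km/(127 km + 1.04 km) = 2.64 g cm⁻³.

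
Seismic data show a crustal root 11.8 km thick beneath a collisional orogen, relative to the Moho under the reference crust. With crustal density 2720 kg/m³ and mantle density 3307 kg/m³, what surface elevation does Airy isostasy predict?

2.55 km

By Archimedes' principle applied to the lithosphere: ρ_c h = (ρ_m − ρ_c) r.
h = r (ρ_m − ρ_c) / ρ_c = 11.8 km × (3307 − 2720) / 2720 = 2.55 km.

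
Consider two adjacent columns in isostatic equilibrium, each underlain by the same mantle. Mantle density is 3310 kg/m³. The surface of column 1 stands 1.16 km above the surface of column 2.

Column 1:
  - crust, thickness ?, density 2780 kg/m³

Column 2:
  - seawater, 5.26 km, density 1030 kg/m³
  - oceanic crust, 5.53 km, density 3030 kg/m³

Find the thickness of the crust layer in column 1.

32.8 km

Take the compensation level at the base of the deeper column (depth z_c below the surface of column 1) and equate Σ ρ_i t_i down to z_c; mantle fills any gap and the z_c terms cancel.
Column 1: x×2780 + (z_c − 0 − x)×3310
Column 2: 1.16×0 + 5.26×1030 + 5.53×3030 + (z_c − 1.16 − 10.79)×3310
The z_c×3310 term appears on both sides and cancels. Collect the known terms of each column as K = Σ(ρt)_known − 3310 × (depth of known layers): K_1 = 0 − 3310×0 = 0; K_2 = 22173.7 − 3310×(1.16 + 10.79) = −17380.8.
Balance: K_1 − x×(3310 − 2780) = K_2, so x = (K_1 − K_2)/(3310 − 2780) = 17380.8/530 = 32.8 km.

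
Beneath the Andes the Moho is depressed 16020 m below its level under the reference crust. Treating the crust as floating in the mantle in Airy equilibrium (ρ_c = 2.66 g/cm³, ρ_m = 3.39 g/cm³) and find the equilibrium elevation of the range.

4400 m

By Archimedes' principle applied to the lithosphere: ρ_c h = (ρ_m − ρ_c) r.
h = r (ρ_m − ρ_c) / ρ_c = 16020 m × (3.39 − 2.66) / 2.66 = 4400 m.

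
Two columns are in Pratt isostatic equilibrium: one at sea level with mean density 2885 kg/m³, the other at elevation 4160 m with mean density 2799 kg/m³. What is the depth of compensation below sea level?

ρ_ref D = ρ (D + h) → D (ρ_ref − ρ) = ρ h.
D = ρ h/(ρ_ref − ρ) = 2799 × 4160 m/(2885 − 2799) = 135000 m.

135000 m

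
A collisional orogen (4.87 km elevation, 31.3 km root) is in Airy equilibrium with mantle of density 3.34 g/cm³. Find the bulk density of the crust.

ρ_c h = (ρ_m − ρ_c) r → ρ_c (h + r) = ρ_m r → ρ_c = ρ_m r / (h + r).
ρ_c = 3.34 × 31.3 km / (4.87 km + 31.3 km) = 2.89 g/cm³.

2.89 g/cm³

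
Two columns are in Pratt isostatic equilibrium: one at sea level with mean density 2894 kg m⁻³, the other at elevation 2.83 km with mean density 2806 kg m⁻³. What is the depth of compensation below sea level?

90.2 km

ρ_ref D = ρ (D + h) → D (ρ_ref − ρ) = ρ h.
D = ρ h/(ρ_ref − ρ) = 2806 × 2.83 km/(2894 − 2806) = 90.2 km.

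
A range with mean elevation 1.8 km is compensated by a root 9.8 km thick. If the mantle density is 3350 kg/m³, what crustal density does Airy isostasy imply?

2830 kg/m³

ρ_c h = (ρ_m − ρ_c) r → ρ_c (h + r) = ρ_m r → ρ_c = ρ_m r / (h + r).
ρ_c = 3350 × 9.8 km / (1.8 km + 9.8 km) = 2830 kg/m³.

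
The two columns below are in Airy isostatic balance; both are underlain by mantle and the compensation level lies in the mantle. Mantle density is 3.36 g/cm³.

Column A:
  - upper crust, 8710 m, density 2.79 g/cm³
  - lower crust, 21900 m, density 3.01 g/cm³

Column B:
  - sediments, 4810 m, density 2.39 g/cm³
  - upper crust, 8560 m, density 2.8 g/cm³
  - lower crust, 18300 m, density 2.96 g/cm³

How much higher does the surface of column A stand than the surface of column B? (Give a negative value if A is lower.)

−1240 m

For any compensation level in the mantle, the mantle terms cancel and isostasy reduces to e = (Σt_A − Σt_B) − (Σ(ρt)_A − Σ(ρt)_B) / ρ_m.
Σt_A = 30610 m; Σt_B = 31670 m; Σ(ρt)_A = 90219.9; Σ(ρt)_B = 89631.9 (in m·g/cm³).
e = (30610 − 31670) − (90219.9 − 89631.9) / 3.36 = −1240 m.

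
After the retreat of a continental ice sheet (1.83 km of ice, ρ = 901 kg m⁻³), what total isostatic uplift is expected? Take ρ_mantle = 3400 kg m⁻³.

0.485 km

Removing the load lets mantle flow back in; uplift u satisfies ρ_ice t = ρ_m u.
u = t ρ_ice/ρ_m = 1.83 km × 901/3400 = 0.485 km.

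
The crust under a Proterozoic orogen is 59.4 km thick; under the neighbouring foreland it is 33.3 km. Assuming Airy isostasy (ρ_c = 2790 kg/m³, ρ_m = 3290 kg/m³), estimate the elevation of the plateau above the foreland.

3.97 km

Excess crust Δ = 59.4 km − 33.3 km = 26.1 km, split between elevation h and root r with h + r = Δ.
Airy balance ρ_c h = (ρ_m − ρ_c) r gives r = h ρ_c/(ρ_m − ρ_c), so h (1 + ρ_c/(ρ_m − ρ_c)) = Δ, i.e. h = Δ (ρ_m − ρ_c)/ρ_m.
h = 26.1 km × 500/3290 = 3.97 km.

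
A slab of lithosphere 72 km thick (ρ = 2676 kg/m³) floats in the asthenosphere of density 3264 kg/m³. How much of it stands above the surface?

13 km

Floating equilibrium: submerged depth d = t ρ_obj/ρ_fluid = 72 km × 2676/3264 = 59.03 km.
Freeboard = t − d = 72 km − 59.03 km = 13 km.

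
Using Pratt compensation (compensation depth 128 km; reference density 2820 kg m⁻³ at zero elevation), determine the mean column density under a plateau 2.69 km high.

Pratt balance: ρ_ref D = ρ (D + h).
ρ = ρ_ref D/(D + h) = 2820 × 128 km/(128 km + 2.69 km) = 2760 kg m⁻³.

2760 kg m⁻³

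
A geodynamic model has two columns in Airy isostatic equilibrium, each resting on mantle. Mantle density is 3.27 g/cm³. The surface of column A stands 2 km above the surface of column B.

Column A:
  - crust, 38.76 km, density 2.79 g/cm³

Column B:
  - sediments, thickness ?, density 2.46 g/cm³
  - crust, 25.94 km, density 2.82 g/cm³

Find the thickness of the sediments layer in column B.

Take the compensation level at the base of the deeper column (depth z_c below the surface of column A) and equate Σ ρ_i t_i down to z_c; mantle fills any gap and the z_c terms cancel.
Column A: 38.76×2.79 + (z_c − 38.76)×3.27
Column B: 2×0 + x×2.46 + 25.94×2.82 + (z_c − 2 − 25.94 − x)×3.27
The z_c×3.27 term appears on both sides and cancels. Collect the known terms of each column as K = Σ(ρt)_known − 3.27 × (depth of known layers): K_A = 108.1404 − 3.27×38.76 = −18.6048; K_B = 73.1508 − 3.27×(2 + 25.94) = −18.213.
Balance: K_A = K_B − x×(3.27 − 2.46), so x = (K_B − K_A)/(3.27 − 2.46) = 0.3918/0.81 = 0.484 km.

0.484 km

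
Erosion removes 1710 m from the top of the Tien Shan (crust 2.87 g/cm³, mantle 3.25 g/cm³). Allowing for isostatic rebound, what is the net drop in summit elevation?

Rebound u = e ρ_c/ρ_m = 1710 m × 2.87/3.25 = 1510 m.
Net surface drop = e − u = 1710 m − 1510 m = e (ρ_m − ρ_c)/ρ_m = 200 m.

200 m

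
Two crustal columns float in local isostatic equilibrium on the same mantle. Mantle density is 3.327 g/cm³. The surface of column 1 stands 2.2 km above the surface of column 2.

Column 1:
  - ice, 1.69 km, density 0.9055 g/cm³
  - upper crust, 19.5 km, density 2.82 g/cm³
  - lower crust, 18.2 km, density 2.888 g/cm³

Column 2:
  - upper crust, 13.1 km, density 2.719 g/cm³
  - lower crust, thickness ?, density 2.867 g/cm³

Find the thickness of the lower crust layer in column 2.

Take the compensation level at the base of the deeper column (depth z_c below the surface of column 1) and equate Σ ρ_i t_i down to z_c; mantle fills any gap and the z_c terms cancel.
Column 1: 1.69×0.9055 + 19.5×2.82 + 18.2×2.888 + (z_c − 39.39)×3.327
Column 2: 2.2×0 + 13.1×2.719 + x×2.867 + (z_c − 2.2 − 13.1 − x)×3.327
The z_c×3.327 term appears on both sides and cancels. Collect the known terms of each column as K = Σ(ρt)_known − 3.327 × (depth of known layers): K_1 = 109.081895 − 3.327×39.39 = −21.968635; K_2 = 35.6189 − 3.327×(2.2 + 13.1) = −15.2842.
Balance: K_1 = K_2 − x×(3.327 − 2.867), so x = (K_2 − K_1)/(3.327 − 2.867) = 6.68443/0.46 = 14.5 km.

14.5 km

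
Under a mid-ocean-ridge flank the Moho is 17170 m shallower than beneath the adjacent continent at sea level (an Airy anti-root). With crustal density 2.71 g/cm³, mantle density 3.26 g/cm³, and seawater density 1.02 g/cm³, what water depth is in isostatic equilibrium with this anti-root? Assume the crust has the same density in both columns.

Replacing a thickness d of crust by seawater at the top must be balanced by replacing crust with mantle at the base: d (ρ_c − ρ_w) = a (ρ_m − ρ_c).
d = a (ρ_m − ρ_c)/(ρ_c − ρ_w) = 17170 m × 0.55/1.69 = 5590 m.

5590 m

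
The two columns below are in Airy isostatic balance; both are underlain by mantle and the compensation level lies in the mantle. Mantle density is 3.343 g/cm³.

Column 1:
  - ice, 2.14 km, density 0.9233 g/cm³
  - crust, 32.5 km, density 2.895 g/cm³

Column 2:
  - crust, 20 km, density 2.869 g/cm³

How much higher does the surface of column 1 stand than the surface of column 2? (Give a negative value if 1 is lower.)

For any compensation level in the mantle, the mantle terms cancel and isostasy reduces to e = (Σt_1 − Σt_2) − (Σ(ρt)_1 − Σ(ρt)_2) / ρ_m.
Σt_1 = 34.64 km; Σt_2 = 20 km; Σ(ρt)_1 = 96.063362; Σ(ρt)_2 = 57.38 (in km·g/cm³).
e = (34.64 − 20) − (96.063362 − 57.38) / 3.343 = 3.07 km.

3.07 km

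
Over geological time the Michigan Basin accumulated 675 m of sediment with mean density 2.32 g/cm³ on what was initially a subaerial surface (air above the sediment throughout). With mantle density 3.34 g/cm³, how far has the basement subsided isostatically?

469 m

Subaerial load: s = t ρ_sed / ρ_m = 675 m × 2.32/3.34 = 469 m.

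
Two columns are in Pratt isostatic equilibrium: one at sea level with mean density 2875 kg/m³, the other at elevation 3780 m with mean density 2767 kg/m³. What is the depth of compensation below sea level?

ρ_ref D = ρ (D + h) → D (ρ_ref − ρ) = ρ h.
D = ρ h/(ρ_ref − ρ) = 2767 × 3780 m/(2875 − 2767) = 96800 m.

96800 m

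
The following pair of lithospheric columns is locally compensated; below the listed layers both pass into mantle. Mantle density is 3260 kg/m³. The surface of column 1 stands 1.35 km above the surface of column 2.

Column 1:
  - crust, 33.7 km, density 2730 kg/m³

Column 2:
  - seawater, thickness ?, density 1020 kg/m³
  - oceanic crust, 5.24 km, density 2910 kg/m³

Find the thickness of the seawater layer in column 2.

5.19 km

Take the compensation level at the base of the deeper column (depth z_c below the surface of column 1) and equate Σ ρ_i t_i down to z_c; mantle fills any gap and the z_c terms cancel.
Column 1: 33.7×2730 + (z_c − 33.7)×3260
Column 2: 1.35×0 + x×1020 + 5.24×2910 + (z_c − 1.35 − 5.24 − x)×3260
The z_c×3260 term appears on both sides and cancels. Collect the known terms of each column as K = Σ(ρt)_known − 3260 × (depth of known layers): K_1 = 92001 − 3260×33.7 = −17861; K_2 = 15248.4 − 3260×(1.35 + 5.24) = −6235.
Balance: K_1 = K_2 − x×(3260 − 1020), so x = (K_2 − K_1)/(3260 − 1020) = 11626/2240 = 5.19 km.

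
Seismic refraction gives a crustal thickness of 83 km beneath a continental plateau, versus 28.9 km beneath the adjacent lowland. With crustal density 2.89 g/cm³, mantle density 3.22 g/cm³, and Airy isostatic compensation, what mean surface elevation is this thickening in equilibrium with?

5.54 km

Excess crust Δ = 83 km − 28.9 km = 54.1 km, split between elevation h and root r with h + r = Δ.
Airy balance ρ_c h = (ρ_m − ρ_c) r gives r = h ρ_c/(ρ_m − ρ_c), so h (1 + ρ_c/(ρ_m − ρ_c)) = Δ, i.e. h = Δ (ρ_m − ρ_c)/ρ_m.
h = 54.1 km × 0.33/3.22 = 5.54 km.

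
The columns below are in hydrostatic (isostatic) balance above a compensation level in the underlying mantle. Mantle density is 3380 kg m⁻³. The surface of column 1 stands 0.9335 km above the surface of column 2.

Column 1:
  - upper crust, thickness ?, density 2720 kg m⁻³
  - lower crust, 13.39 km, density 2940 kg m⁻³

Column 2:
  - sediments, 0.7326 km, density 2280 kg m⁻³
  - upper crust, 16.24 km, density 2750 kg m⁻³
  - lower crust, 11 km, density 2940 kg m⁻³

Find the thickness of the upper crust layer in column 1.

19.9 km

Take the compensation level at the base of the deeper column (depth z_c below the surface of column 1) and equate Σ ρ_i t_i down to z_c; mantle fills any gap and the z_c terms cancel.
Column 1: x×2720 + 13.39×2940 + (z_c − 13.39 − x)×3380
Column 2: 0.9335×0 + 0.7326×2280 + 16.24×2750 + 11×2940 + (z_c − 0.9335 − 27.9726)×3380
The z_c×3380 term appears on both sides and cancels. Collect the known terms of each column as K = Σ(ρt)_known − 3380 × (depth of known layers): K_1 = 39366.6 − 3380×13.39 = −5891.6; K_2 = 78670.328 − 3380×(0.9335 + 27.9726) = −19032.29.
Balance: K_1 − x×(3380 − 2720) = K_2, so x = (K_1 − K_2)/(3380 − 2720) = 13140.7/660 = 19.9 km.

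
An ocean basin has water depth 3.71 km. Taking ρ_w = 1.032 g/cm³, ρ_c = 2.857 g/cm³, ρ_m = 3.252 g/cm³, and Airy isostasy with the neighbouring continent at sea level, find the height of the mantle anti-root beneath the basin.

For local isostatic compensation: replacing crust with seawater at the top is compensated by replacing crust with mantle at the base: d (ρ_c − ρ_w) = a (ρ_m − ρ_c).
a = d (ρ_c − ρ_w)/(ρ_m − ρ_c) = 3.71 km × 1.825/0.395 = 17.1 km.

17.1 km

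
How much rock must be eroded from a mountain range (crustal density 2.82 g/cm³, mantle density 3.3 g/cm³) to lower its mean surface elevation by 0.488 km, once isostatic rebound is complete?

3.35 km

Net drop Δ = e − u = e − e ρ_c/ρ_m = e (ρ_m − ρ_c)/ρ_m.
e = Δ ρ_m/(ρ_m − ρ_c) = 0.488 km × 3.3/0.48 = 3.35 km.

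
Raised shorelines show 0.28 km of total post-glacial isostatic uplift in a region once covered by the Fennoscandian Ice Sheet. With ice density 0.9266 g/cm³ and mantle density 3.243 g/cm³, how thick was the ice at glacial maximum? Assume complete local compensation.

0.98 km

u = t ρ_ice/ρ_m → t = u ρ_m/ρ_ice = 0.28 km × 3.243/0.9266 = 0.98 km.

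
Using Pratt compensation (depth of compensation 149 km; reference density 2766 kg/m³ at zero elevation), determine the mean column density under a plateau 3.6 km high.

Pratt balance: ρ_ref D = ρ (D + h).
ρ = ρ_ref D/(D + h) = 2766 × 149 km/(149 km + 3.6 km) = 2700 kg/m³.

2700 kg/m³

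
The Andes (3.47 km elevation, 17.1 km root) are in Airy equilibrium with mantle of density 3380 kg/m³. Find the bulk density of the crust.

ρ_c h = (ρ_m − ρ_c) r → ρ_c (h + r) = ρ_m r → ρ_c = ρ_m r / (h + r).
ρ_c = 3380 × 17.1 km / (3.47 km + 17.1 km) = 2810 kg/m³.

2810 kg/m³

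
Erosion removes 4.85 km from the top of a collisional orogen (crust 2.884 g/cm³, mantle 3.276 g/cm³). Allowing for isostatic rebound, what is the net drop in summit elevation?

0.58 km

Rebound u = e ρ_c/ρ_m = 4.85 km × 2.884/3.276 = 4.27 km.
Net surface drop = e − u = 4.85 km − 4.27 km = e (ρ_m − ρ_c)/ρ_m = 0.58 km.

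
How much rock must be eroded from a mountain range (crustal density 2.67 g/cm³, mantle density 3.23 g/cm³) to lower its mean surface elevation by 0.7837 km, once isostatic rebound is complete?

4.52 km

Net drop Δ = e − u = e − e ρ_c/ρ_m = e (ρ_m − ρ_c)/ρ_m.
e = Δ ρ_m/(ρ_m − ρ_c) = 0.7837 km × 3.23/0.56 = 4.52 km.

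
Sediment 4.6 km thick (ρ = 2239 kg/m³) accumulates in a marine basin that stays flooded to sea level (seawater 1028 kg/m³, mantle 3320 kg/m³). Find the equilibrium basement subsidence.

2.43 km

Submarine loading: the sediment displaces seawater, and the subsidence is in turn flooded, so s (ρ_m − ρ_w) = t (ρ_sed − ρ_w).
s = 4.6 km × (2239 − 1028) / (3320 − 1028) = 2.43 km.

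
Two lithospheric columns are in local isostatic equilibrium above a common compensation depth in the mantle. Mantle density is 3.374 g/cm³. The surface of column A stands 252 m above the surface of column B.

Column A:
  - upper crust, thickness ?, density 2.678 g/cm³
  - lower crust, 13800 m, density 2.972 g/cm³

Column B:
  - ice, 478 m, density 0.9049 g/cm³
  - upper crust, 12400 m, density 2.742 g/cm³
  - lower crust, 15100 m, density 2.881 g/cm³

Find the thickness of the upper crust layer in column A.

Take the compensation level at the base of the deeper column (depth z_c below the surface of column A) and equate Σ ρ_i t_i down to z_c; mantle fills any gap and the z_c terms cancel.
Column A: x×2.678 + 13800×2.972 + (z_c − 13800 − x)×3.374
Column B: 252×0 + 478×0.9049 + 12400×2.742 + 15100×2.881 + (z_c − 252 − 27978)×3.374
The z_c×3.374 term appears on both sides and cancels. Collect the known terms of each column as K = Σ(ρt)_known − 3.374 × (depth of known layers): K_A = 41013.6 − 3.374×13800 = −5547.6; K_B = 77936.4422 − 3.374×(252 + 27978) = −17311.5778.
Balance: K_A − x×(3.374 − 2.678) = K_B, so x = (K_A − K_B)/(3.374 − 2.678) = 11764/0.696 = 16900 m.

16900 m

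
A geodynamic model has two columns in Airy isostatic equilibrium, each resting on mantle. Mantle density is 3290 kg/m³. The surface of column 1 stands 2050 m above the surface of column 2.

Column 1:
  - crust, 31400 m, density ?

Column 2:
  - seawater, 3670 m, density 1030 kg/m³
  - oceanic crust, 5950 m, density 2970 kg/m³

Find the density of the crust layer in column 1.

2750 kg/m³

Take the compensation level at the base of the deeper column (depth z_c below the surface of column 1) and equate Σ ρ_i t_i down to z_c; mantle fills any gap and the z_c terms cancel.
Column 1: 31400×ρ + (z_c − 31400)×3290
Column 2: 2050×0 + 3670×1030 + 5950×2970 + (z_c − 2050 − 9620)×3290
The z_c×3290 term appears on both sides and cancels. Collect the known terms of each column as K = Σ(ρt)_known − 3290 × (depth of known layers): K_1 = 0 − 3290×31400 = −103306000; K_2 = 21451600 − 3290×(2050 + 9620) = −16942700.
Balance: K_1 + 31400×ρ = K_2, so ρ = (K_2 − K_1)/31400 = 86363300/31400 = 2750 kg/m³.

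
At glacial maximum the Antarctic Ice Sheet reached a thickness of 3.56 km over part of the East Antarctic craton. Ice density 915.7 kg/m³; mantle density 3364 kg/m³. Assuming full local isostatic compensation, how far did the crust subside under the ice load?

By Archimedes' principle applied to the lithosphere: the ice load ρ_ice t is balanced by mantle displaced below, ρ_m s.
s = t ρ_ice / ρ_m = 3.56 km × 915.7/3364 = 0.969 km.

0.969 km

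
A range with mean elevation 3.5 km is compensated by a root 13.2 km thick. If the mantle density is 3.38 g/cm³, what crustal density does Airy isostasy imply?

ρ_c h = (ρ_m − ρ_c) r → ρ_c (h + r) = ρ_m r → ρ_c = ρ_m r / (h + r).
ρ_c = 3.38 × 13.2 km / (3.5 km + 13.2 km) = 2.67 g/cm³.

2.67 g/cm³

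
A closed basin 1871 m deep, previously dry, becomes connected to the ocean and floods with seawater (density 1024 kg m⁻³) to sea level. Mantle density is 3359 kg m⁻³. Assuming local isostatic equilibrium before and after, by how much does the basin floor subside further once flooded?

821 m

After flooding the water column is d + s deep. Its weight must equal the weight of mantle displaced by the extra subsidence s: (d + s) ρ_w = s ρ_m.
s = d ρ_w / (ρ_m − ρ_w) = 1871 m × 1024/(3359 − 1024) = 821 m.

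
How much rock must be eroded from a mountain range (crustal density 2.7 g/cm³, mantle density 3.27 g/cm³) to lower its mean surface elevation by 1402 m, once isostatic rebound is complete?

8040 m

Net drop Δ = e − u = e − e ρ_c/ρ_m = e (ρ_m − ρ_c)/ρ_m.
e = Δ ρ_m/(ρ_m − ρ_c) = 1402 m × 3.27/0.57 = 8040 m.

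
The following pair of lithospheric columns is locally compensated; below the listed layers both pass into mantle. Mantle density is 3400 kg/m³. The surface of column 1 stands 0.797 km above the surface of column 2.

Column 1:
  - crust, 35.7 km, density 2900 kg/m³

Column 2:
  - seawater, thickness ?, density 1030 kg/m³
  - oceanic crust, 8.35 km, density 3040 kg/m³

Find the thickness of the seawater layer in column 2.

Take the compensation level at the base of the deeper column (depth z_c below the surface of column 1) and equate Σ ρ_i t_i down to z_c; mantle fills any gap and the z_c terms cancel.
Column 1: 35.7×2900 + (z_c − 35.7)×3400
Column 2: 0.797×0 + x×1030 + 8.35×3040 + (z_c − 0.797 − 8.35 − x)×3400
The z_c×3400 term appears on both sides and cancels. Collect the known terms of each column as K = Σ(ρt)_known − 3400 × (depth of known layers): K_1 = 103530 − 3400×35.7 = −17850; K_2 = 25384 − 3400×(0.797 + 8.35) = −5715.8.
Balance: K_1 = K_2 − x×(3400 − 1030), so x = (K_2 − K_1)/(3400 − 1030) = 12134.2/2370 = 5.12 km.

5.12 km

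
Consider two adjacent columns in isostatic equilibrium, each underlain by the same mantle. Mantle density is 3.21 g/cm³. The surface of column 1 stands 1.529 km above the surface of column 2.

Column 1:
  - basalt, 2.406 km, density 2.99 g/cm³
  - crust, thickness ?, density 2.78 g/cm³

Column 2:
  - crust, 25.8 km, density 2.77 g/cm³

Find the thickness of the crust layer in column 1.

Take the compensation level at the base of the deeper column (depth z_c below the surface of column 1) and equate Σ ρ_i t_i down to z_c; mantle fills any gap and the z_c terms cancel.
Column 1: 2.406×2.99 + x×2.78 + (z_c − 2.406 − x)×3.21
Column 2: 1.529×0 + 25.8×2.77 + (z_c − 1.529 − 25.8)×3.21
The z_c×3.21 term appears on both sides and cancels. Collect the known terms of each column as K = Σ(ρt)_known − 3.21 × (depth of known layers): K_1 = 7.19394 − 3.21×2.406 = −0.52932; K_2 = 71.466 − 3.21×(1.529 + 25.8) = −16.26009.
Balance: K_1 − x×(3.21 − 2.78) = K_2, so x = (K_1 − K_2)/(3.21 − 2.78) = 15.7308/0.43 = 36.6 km.

36.6 km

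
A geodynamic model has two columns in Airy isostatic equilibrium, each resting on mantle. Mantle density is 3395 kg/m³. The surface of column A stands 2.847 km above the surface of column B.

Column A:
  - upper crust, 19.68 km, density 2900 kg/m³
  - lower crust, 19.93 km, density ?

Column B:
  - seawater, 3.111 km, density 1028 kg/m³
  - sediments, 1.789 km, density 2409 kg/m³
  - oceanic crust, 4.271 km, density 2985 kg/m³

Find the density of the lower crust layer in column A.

Take the compensation level at the base of the deeper column (depth z_c below the surface of column A) and equate Σ ρ_i t_i down to z_c; mantle fills any gap and the z_c terms cancel.
Column A: 19.68×2900 + 19.93×ρ + (z_c − 39.61)×3395
Column B: 2.847×0 + 3.111×1028 + 1.789×2409 + 4.271×2985 + (z_c − 2.847 − 9.171)×3395
The z_c×3395 term appears on both sides and cancels. Collect the known terms of each column as K = Σ(ρt)_known − 3395 × (depth of known layers): K_A = 57072 − 3395×39.61 = −77403.95; K_B = 20256.744 − 3395×(2.847 + 9.171) = −20544.366.
Balance: K_A + 19.93×ρ = K_B, so ρ = (K_B − K_A)/19.93 = 56859.6/19.93 = 2850 kg/m³.

2850 kg/m³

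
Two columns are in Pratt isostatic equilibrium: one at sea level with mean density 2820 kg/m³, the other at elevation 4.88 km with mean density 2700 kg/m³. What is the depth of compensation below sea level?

ρ_ref D = ρ (D + h) → D (ρ_ref − ρ) = ρ h.
D = ρ h/(ρ_ref − ρ) = 2700 × 4.88 km/(2820 − 2700) = 110 km.

110 km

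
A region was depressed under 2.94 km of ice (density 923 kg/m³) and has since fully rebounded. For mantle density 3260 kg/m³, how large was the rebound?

0.832 km

Removing the load lets mantle flow back in; uplift u satisfies ρ_ice t = ρ_m u.
u = t ρ_ice/ρ_m = 2.94 km × 923/3260 = 0.832 km.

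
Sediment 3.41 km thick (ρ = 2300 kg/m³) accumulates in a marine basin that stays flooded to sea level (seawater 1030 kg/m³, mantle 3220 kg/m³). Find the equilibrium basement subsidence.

1.98 km

Submarine loading: the sediment displaces seawater, and the subsidence is in turn flooded, so s (ρ_m − ρ_w) = t (ρ_sed − ρ_w).
s = 3.41 km × (2300 − 1030) / (3220 − 1030) = 1.98 km.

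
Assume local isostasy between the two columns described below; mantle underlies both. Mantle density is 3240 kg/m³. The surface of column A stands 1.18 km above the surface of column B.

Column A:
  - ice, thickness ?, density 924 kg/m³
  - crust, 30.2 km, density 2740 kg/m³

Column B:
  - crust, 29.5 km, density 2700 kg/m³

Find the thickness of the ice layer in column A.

Take the compensation level at the base of the deeper column (depth z_c below the surface of column A) and equate Σ ρ_i t_i down to z_c; mantle fills any gap and the z_c terms cancel.
Column A: x×924 + 30.2×2740 + (z_c − 30.2 − x)×3240
Column B: 1.18×0 + 29.5×2700 + (z_c − 1.18 − 29.5)×3240
The z_c×3240 term appears on both sides and cancels. Collect the known terms of each column as K = Σ(ρt)_known − 3240 × (depth of known layers): K_A = 82748 − 3240×30.2 = −15100; K_B = 79650 − 3240×(1.18 + 29.5) = −19753.2.
Balance: K_A − x×(3240 − 924) = K_B, so x = (K_A − K_B)/(3240 − 924) = 4653.2/2316 = 2.01 km.

2.01 km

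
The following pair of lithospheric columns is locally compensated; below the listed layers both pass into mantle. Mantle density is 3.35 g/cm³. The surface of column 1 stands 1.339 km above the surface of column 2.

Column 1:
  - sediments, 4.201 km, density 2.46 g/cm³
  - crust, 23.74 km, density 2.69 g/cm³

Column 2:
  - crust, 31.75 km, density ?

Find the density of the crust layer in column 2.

2.88 g/cm³

Take the compensation level at the base of the deeper column (depth z_c below the surface of column 1) and equate Σ ρ_i t_i down to z_c; mantle fills any gap and the z_c terms cancel.
Column 1: 4.201×2.46 + 23.74×2.69 + (z_c − 27.941)×3.35
Column 2: 1.339×0 + 31.75×ρ + (z_c − 1.339 − 31.75)×3.35
The z_c×3.35 term appears on both sides and cancels. Collect the known terms of each column as K = Σ(ρt)_known − 3.35 × (depth of known layers): K_1 = 74.19506 − 3.35×27.941 = −19.40729; K_2 = 0 − 3.35×(1.339 + 31.75) = −110.84815.
Balance: K_1 = K_2 + 31.75×ρ, so ρ = (K_1 − K_2)/31.75 = 91.4409/31.75 = 2.88 g/cm³.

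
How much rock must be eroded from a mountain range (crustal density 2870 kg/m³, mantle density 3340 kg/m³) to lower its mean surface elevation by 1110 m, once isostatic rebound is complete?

7890 m

Net drop Δ = e − u = e − e ρ_c/ρ_m = e (ρ_m − ρ_c)/ρ_m.
e = Δ ρ_m/(ρ_m − ρ_c) = 1110 m × 3340/470 = 7890 m.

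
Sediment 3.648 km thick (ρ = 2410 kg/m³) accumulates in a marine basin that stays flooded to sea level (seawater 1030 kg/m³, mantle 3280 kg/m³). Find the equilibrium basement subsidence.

Submarine loading: the sediment displaces seawater, and the subsidence is in turn flooded, so s (ρ_m − ρ_w) = t (ρ_sed − ρ_w).
s = 3.648 km × (2410 − 1030) / (3280 − 1030) = 2.24 km.

2.24 km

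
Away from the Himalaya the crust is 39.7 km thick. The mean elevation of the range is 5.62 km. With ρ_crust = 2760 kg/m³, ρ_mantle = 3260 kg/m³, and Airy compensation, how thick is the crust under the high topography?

Root depth r = h ρ_c / (ρ_m − ρ_c) = 5.62 km × 2760 / 500 = 31.02 km.
Total thickness = T + h + r = 39.7 km + 5.62 km + 31.02 km = 76.3 km.

76.3 km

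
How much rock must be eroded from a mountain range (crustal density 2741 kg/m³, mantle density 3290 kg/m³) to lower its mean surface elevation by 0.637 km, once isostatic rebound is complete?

Net drop Δ = e − u = e − e ρ_c/ρ_m = e (ρ_m − ρ_c)/ρ_m.
e = Δ ρ_m/(ρ_m − ρ_c) = 0.637 km × 3290/549 = 3.82 km.

3.82 km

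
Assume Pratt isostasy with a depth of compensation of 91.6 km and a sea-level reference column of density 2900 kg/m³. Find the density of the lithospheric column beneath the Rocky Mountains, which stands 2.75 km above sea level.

2820 kg/m³

Pratt balance: ρ_ref D = ρ (D + h).
ρ = ρ_ref D/(D + h) = 2900 × 91.6 km/(91.6 km + 2.75 km) = 2820 kg/m³.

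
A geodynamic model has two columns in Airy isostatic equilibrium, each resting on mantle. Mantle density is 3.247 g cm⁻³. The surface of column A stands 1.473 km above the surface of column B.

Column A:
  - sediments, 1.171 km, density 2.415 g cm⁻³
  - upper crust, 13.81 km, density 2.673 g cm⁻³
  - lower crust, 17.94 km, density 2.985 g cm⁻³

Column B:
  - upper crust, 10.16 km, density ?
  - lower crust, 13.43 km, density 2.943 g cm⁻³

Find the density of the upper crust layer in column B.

2.78 g cm⁻³

Take the compensation level at the base of the deeper column (depth z_c below the surface of column A) and equate Σ ρ_i t_i down to z_c; mantle fills any gap and the z_c terms cancel.
Column A: 1.171×2.415 + 13.81×2.673 + 17.94×2.985 + (z_c − 32.921)×3.247
Column B: 1.473×0 + 10.16×ρ + 13.43×2.943 + (z_c − 1.473 − 23.59)×3.247
The z_c×3.247 term appears on both sides and cancels. Collect the known terms of each column as K = Σ(ρt)_known − 3.247 × (depth of known layers): K_A = 93.292995 − 3.247×32.921 = −13.601492; K_B = 39.52449 − 3.247×(1.473 + 23.59) = −41.855071.
Balance: K_A = K_B + 10.16×ρ, so ρ = (K_A − K_B)/10.16 = 28.2536/10.16 = 2.78 g cm⁻³.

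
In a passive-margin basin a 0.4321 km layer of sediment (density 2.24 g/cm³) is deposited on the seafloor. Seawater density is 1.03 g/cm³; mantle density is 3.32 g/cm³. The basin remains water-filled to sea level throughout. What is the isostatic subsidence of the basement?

Submarine loading: the sediment displaces seawater, and the subsidence is in turn flooded, so s (ρ_m − ρ_w) = t (ρ_sed − ρ_w).
s = 0.4321 km × (2.24 − 1.03) / (3.32 − 1.03) = 0.228 km.

0.228 km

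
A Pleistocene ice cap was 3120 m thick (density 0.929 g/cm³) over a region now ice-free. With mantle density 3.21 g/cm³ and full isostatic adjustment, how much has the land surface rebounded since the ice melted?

Removing the load lets mantle flow back in; uplift u satisfies ρ_ice t = ρ_m u.
u = t ρ_ice/ρ_m = 3120 m × 0.929/3.21 = 903 m.

903 m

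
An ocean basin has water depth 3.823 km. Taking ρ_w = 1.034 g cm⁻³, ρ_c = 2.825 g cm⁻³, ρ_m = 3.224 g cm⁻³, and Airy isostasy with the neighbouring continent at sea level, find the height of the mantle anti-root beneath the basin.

17.2 km

Equating mass per unit area of the two columns: replacing crust with seawater at the top is compensated by replacing crust with mantle at the base: d (ρ_c − ρ_w) = a (ρ_m − ρ_c).
a = d (ρ_c − ρ_w)/(ρ_m − ρ_c) = 3.823 km × 1.791/0.399 = 17.2 km.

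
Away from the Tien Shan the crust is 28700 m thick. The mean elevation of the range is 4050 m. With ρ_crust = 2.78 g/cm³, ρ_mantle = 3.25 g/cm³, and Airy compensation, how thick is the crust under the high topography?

Root depth r = h ρ_c / (ρ_m − ρ_c) = 4050 m × 2.78 / 0.47 = 23960 m.
Total thickness = T + h + r = 28700 m + 4050 m + 23960 m = 56700 m.

56700 m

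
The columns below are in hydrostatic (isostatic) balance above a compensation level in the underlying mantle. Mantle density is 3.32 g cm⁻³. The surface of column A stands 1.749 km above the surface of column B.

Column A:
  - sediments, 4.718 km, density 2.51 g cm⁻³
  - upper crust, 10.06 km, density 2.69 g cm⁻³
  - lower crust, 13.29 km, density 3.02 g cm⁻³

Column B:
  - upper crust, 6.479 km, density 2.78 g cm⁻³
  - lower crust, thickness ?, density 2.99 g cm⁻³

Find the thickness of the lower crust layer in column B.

Take the compensation level at the base of the deeper column (depth z_c below the surface of column A) and equate Σ ρ_i t_i down to z_c; mantle fills any gap and the z_c terms cancel.
Column A: 4.718×2.51 + 10.06×2.69 + 13.29×3.02 + (z_c − 28.068)×3.32
Column B: 1.749×0 + 6.479×2.78 + x×2.99 + (z_c − 1.749 − 6.479 − x)×3.32
The z_c×3.32 term appears on both sides and cancels. Collect the known terms of each column as K = Σ(ρt)_known − 3.32 × (depth of known layers): K_A = 79.03938 − 3.32×28.068 = −14.14638; K_B = 18.01162 − 3.32×(1.749 + 6.479) = −9.30534.
Balance: K_A = K_B − x×(3.32 − 2.99), so x = (K_B − K_A)/(3.32 − 2.99) = 4.84104/0.33 = 14.7 km.

14.7 km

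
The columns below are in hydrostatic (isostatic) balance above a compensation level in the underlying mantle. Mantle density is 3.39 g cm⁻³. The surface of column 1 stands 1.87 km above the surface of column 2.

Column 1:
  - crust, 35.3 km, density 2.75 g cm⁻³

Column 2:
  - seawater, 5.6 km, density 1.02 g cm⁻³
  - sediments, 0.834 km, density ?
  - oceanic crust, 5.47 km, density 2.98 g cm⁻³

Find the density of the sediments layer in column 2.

2.51 g cm⁻³

Take the compensation level at the base of the deeper column (depth z_c below the surface of column 1) and equate Σ ρ_i t_i down to z_c; mantle fills any gap and the z_c terms cancel.
Column 1: 35.3×2.75 + (z_c − 35.3)×3.39
Column 2: 1.87×0 + 5.6×1.02 + 0.834×ρ + 5.47×2.98 + (z_c − 1.87 − 11.904)×3.39
The z_c×3.39 term appears on both sides and cancels. Collect the known terms of each column as K = Σ(ρt)_known − 3.39 × (depth of known layers): K_1 = 97.075 − 3.39×35.3 = −22.592; K_2 = 22.0126 − 3.39×(1.87 + 11.904) = −24.68126.
Balance: K_1 = K_2 + 0.834×ρ, so ρ = (K_1 − K_2)/0.834 = 2.08926/0.834 = 2.51 g cm⁻³.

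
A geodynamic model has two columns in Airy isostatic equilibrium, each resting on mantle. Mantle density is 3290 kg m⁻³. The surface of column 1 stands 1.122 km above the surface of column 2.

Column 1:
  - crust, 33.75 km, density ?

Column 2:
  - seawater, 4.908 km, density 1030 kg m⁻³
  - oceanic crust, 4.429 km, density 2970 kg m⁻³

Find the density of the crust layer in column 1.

Take the compensation level at the base of the deeper column (depth z_c below the surface of column 1) and equate Σ ρ_i t_i down to z_c; mantle fills any gap and the z_c terms cancel.
Column 1: 33.75×ρ + (z_c − 33.75)×3290
Column 2: 1.122×0 + 4.908×1030 + 4.429×2970 + (z_c − 1.122 − 9.337)×3290
The z_c×3290 term appears on both sides and cancels. Collect the known terms of each column as K = Σ(ρt)_known − 3290 × (depth of known layers): K_1 = 0 − 3290×33.75 = −111037.5; K_2 = 18209.37 − 3290×(1.122 + 9.337) = −16200.74.
Balance: K_1 + 33.75×ρ = K_2, so ρ = (K_2 − K_1)/33.75 = 94836.8/33.75 = 2810 kg m⁻³.

2810 kg m⁻³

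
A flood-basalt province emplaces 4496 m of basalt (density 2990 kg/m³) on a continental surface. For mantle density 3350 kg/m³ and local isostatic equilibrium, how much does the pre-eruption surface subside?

4010 m

Subaerial loading: s = t ρ_load / ρ_m.
s = 4496 m × 2990/3350 = 4010 m.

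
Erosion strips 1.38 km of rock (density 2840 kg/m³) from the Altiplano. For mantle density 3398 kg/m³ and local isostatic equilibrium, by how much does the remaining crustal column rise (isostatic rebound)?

1.15 km

Unloading: uplift u = e ρ_c/ρ_m = 1.38 km × 2840/3398 = 1.15 km.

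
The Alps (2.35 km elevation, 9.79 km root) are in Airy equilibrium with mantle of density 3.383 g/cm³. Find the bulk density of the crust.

2.73 g/cm³

ρ_c h = (ρ_m − ρ_c) r → ρ_c (h + r) = ρ_m r → ρ_c = ρ_m r / (h + r).
ρ_c = 3.383 × 9.79 km / (2.35 km + 9.79 km) = 2.73 g/cm³.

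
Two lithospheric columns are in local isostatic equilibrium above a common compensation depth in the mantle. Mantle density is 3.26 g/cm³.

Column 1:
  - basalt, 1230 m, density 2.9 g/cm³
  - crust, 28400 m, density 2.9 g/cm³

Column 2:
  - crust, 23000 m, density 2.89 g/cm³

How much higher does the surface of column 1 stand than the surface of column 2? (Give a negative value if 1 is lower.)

662 m

For any compensation level in the mantle, the mantle terms cancel and isostasy reduces to e = (Σt_1 − Σt_2) − (Σ(ρt)_1 − Σ(ρt)_2) / ρ_m.
Σt_1 = 29630 m; Σt_2 = 23000 m; Σ(ρt)_1 = 85927; Σ(ρt)_2 = 66470 (in m·g/cm³).
e = (29630 − 23000) − (85927 − 66470) / 3.26 = 662 m.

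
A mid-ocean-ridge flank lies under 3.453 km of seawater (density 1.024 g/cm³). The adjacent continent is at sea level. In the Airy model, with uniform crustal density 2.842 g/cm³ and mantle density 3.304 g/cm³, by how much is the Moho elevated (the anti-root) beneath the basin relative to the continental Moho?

For local isostatic compensation: replacing crust with seawater at the top is compensated by replacing crust with mantle at the base: d (ρ_c − ρ_w) = a (ρ_m − ρ_c).
a = d (ρ_c − ρ_w)/(ρ_m − ρ_c) = 3.453 km × 1.818/0.462 = 13.6 km.

13.6 km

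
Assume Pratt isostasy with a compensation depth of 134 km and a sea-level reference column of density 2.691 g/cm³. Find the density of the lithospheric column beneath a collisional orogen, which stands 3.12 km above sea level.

Pratt balance: ρ_ref D = ρ (D + h).
ρ = ρ_ref D/(D + h) = 2.691 × 134 km/(134 km + 3.12 km) = 2.63 g/cm³.

2.63 g/cm³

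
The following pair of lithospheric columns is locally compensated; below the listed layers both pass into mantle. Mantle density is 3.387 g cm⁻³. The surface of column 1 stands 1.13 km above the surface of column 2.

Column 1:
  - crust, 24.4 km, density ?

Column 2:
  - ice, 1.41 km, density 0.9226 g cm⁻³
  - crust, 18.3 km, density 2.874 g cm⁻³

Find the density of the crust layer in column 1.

Take the compensation level at the base of the deeper column (depth z_c below the surface of column 1) and equate Σ ρ_i t_i down to z_c; mantle fills any gap and the z_c terms cancel.
Column 1: 24.4×ρ + (z_c − 24.4)×3.387
Column 2: 1.13×0 + 1.41×0.9226 + 18.3×2.874 + (z_c − 1.13 − 19.71)×3.387
The z_c×3.387 term appears on both sides and cancels. Collect the known terms of each column as K = Σ(ρt)_known − 3.387 × (depth of known layers): K_1 = 0 − 3.387×24.4 = −82.6428; K_2 = 53.895066 − 3.387×(1.13 + 19.71) = −16.690014.
Balance: K_1 + 24.4×ρ = K_2, so ρ = (K_2 − K_1)/24.4 = 65.9528/24.4 = 2.7 g cm⁻³.

2.7 g cm⁻³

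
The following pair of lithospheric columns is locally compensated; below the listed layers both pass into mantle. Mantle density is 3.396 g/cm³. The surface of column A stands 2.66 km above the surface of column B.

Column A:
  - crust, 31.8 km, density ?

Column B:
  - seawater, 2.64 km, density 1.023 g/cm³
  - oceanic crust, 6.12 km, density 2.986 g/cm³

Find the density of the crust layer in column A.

2.84 g/cm³

Take the compensation level at the base of the deeper column (depth z_c below the surface of column A) and equate Σ ρ_i t_i down to z_c; mantle fills any gap and the z_c terms cancel.
Column A: 31.8×ρ + (z_c − 31.8)×3.396
Column B: 2.66×0 + 2.64×1.023 + 6.12×2.986 + (z_c − 2.66 − 8.76)×3.396
The z_c×3.396 term appears on both sides and cancels. Collect the known terms of each column as K = Σ(ρt)_known − 3.396 × (depth of known layers): K_A = 0 − 3.396×31.8 = −107.9928; K_B = 20.97504 − 3.396×(2.66 + 8.76) = −17.80728.
Balance: K_A + 31.8×ρ = K_B, so ρ = (K_B − K_A)/31.8 = 90.1855/31.8 = 2.84 g/cm³.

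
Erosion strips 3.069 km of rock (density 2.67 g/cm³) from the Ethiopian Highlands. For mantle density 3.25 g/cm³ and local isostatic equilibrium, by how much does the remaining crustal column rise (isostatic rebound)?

2.52 km

Unloading: uplift u = e ρ_c/ρ_m = 3.069 km × 2.67/3.25 = 2.52 km.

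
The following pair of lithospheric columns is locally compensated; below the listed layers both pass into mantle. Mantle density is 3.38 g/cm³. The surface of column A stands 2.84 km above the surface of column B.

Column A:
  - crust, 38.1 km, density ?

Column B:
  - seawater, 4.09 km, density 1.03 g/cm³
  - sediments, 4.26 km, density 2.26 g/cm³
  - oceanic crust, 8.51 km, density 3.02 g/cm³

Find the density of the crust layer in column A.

Take the compensation level at the base of the deeper column (depth z_c below the surface of column A) and equate Σ ρ_i t_i down to z_c; mantle fills any gap and the z_c terms cancel.
Column A: 38.1×ρ + (z_c − 38.1)×3.38
Column B: 2.84×0 + 4.09×1.03 + 4.26×2.26 + 8.51×3.02 + (z_c − 2.84 − 16.86)×3.38
The z_c×3.38 term appears on both sides and cancels. Collect the known terms of each column as K = Σ(ρt)_known − 3.38 × (depth of known layers): K_A = 0 − 3.38×38.1 = −128.778; K_B = 39.5405 − 3.38×(2.84 + 16.86) = −27.0455.
Balance: K_A + 38.1×ρ = K_B, so ρ = (K_B − K_A)/38.1 = 101.733/38.1 = 2.67 g/cm³.

2.67 g/cm³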